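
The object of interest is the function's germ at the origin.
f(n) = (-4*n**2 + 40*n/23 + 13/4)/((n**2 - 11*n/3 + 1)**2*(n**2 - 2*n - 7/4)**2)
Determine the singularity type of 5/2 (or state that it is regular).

Denominator factors: n**2 - 11*n/3 + 1 = -23/12 at n = 5/2; n**2 - 2*n - 7/4 = -1/2 at n = 5/2 — none vanishes.
So the germ continues analytically to 5/2.

The point is a regular point.


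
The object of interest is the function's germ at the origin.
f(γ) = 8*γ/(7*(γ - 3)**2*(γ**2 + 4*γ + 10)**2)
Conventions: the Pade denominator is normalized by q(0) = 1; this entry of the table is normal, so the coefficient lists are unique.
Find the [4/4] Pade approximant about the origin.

The Pade approximant has numerator coefficients [0, 2/1575, 4/305445, 34/1527225, 88/4581675]; denominator coefficients [1, 6268/43635, -28351/654525, -35534/654525, -2741/872700].

Taylor coefficients needed (expand at 0): a_0 = 0, a_1 = 2/1575, a_2 = -4/23625, a_3 = 4/39375, a_4 = 352/5315625, a_5 = -47/4556250, a_6 = 3721/398671875, a_7 = 76303/35880468750, a_8 = -68146/269103515625.
Write the denominator as Q(γ) = 1 + q1*γ + q2*γ^2 + q3*γ^3 + q4*γ^4. Requiring Q*f - P = O(γ^9) with deg P <= 4 kills the coefficients of γ^5..γ^8 in Q*f:
  γ^5: a_5 + q1*a_4 + q2*a_3 + q3*a_2 + q4*a_1 = 0, i.e. -47/4556250 + (352/5315625)*q1 + (4/39375)*q2 + (-4/23625)*q3 + (2/1575)*q4 = 0.
  γ^6: a_6 + q1*a_5 + q2*a_4 + q3*a_3 + q4*a_2 = 0, i.e. 3721/398671875 + (-47/4556250)*q1 + (352/5315625)*q2 + (4/39375)*q3 + (-4/23625)*q4 = 0.
  γ^7: a_7 + q1*a_6 + q2*a_5 + q3*a_4 + q4*a_3 = 0, i.e. 76303/35880468750 + (3721/398671875)*q1 + (-47/4556250)*q2 + (352/5315625)*q3 + (4/39375)*q4 = 0.
  γ^8: a_8 + q1*a_7 + q2*a_6 + q3*a_5 + q4*a_4 = 0, i.e. -68146/269103515625 + (76303/35880468750)*q1 + (3721/398671875)*q2 + (-47/4556250)*q3 + (352/5315625)*q4 = 0.
Solving this linear system: q1 = 6268/43635, q2 = -28351/654525, q3 = -35534/654525, q4 = -2741/872700.
The numerator is Q*f truncated at degree 4: P0 = a_0 = 0; P1 = a_1 + q1*a_0 = 2/1575; P2 = a_2 + q1*a_1 + q2*a_0 = 4/305445; P3 = a_3 + q1*a_2 + q2*a_1 + q3*a_0 = 34/1527225; P4 = a_4 + q1*a_3 + q2*a_2 + q3*a_1 + q4*a_0 = 88/4581675.


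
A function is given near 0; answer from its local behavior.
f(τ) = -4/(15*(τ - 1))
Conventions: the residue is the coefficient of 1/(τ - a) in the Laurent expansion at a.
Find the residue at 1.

At the order-1 pole 1 set g(τ) = (τ - (1))*f(τ) = -4/15.
Simple pole: residue = g(a) at a = 1, which is -4/15.

The residue is -4/15.


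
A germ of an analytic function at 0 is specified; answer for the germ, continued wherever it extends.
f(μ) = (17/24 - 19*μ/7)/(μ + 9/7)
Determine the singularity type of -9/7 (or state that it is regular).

The point is a pole of order 1.

The denominator factor μ + 9/7 vanishes at -9/7 and appears to the power 1; the numerator there equals 4937/1176, nonzero, and no other factor vanishes.
Hence a pole whose order is the multiplicity, 1.


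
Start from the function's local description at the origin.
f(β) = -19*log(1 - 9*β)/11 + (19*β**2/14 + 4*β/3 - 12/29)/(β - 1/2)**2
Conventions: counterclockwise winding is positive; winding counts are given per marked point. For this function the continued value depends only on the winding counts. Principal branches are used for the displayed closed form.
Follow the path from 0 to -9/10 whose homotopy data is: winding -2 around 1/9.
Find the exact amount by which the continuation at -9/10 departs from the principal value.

The rational part is single-valued and drops out of the difference; each branch term changes only by its own monodromy.
(-19/11)*log(1 - β/(1/9)): each positive loop around 1/9 adds 2*pi*i to the log, so winding -2 contributes (-19/11)*(-2)*2*pi*i = (76/11)*pi*i.
Summing the contributions at β = -9/10 gives (76/11)*pi*i.

Continued minus principal equals (76/11)*pi*i.


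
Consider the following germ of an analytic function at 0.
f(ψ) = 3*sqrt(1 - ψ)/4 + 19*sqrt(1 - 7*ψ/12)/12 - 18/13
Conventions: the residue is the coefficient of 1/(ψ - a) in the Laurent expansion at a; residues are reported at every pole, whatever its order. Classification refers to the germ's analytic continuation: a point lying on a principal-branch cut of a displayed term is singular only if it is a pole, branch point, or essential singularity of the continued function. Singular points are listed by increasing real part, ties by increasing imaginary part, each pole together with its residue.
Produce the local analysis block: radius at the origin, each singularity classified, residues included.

Radius of convergence at 0: 1.
At 1: an algebraic (square-root) branch point.
At 12/7: an algebraic (square-root) branch point.

Branch term (19/12)*sqrt(1 - ψ/(12/7)): its argument vanishes at ψ = 12/7, a square-root branch point, modulus 12/7.
Branch term (3/4)*sqrt(1 - ψ/(1)): its argument vanishes at ψ = 1, a square-root branch point, modulus 1.
The radius of convergence is the smallest modulus among the singular points: 1.
List the singular points by increasing real part (a conjugate pair: the negative imaginary part first).


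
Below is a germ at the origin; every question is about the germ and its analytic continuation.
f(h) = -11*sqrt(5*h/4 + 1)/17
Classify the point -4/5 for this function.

The term (-11/17)*sqrt(1 - h/(-4/5)) has argument 1 - -4/5/(-4/5) = 0 at -4/5: a square-root (algebraic, two-sheeted) branch point; the remaining terms are analytic or single-valued there.

The point is an algebraic (square-root) branch point.


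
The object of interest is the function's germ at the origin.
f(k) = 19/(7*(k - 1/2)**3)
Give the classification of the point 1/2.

The denominator factor k - 1/2 vanishes at 1/2 and appears to the power 3; the numerator there equals 19/7, nonzero, and no other factor vanishes.
Hence a pole whose order is the multiplicity, 3.

The point is a pole of order 3.


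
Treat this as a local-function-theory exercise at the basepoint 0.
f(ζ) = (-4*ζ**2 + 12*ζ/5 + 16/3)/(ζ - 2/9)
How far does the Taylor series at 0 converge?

Denominator factor (ζ - 2/9): pole of order 1 at 2/9, modulus 2/9.
The radius of convergence is the smallest modulus among the singular points: 2/9.

The radius of convergence is 2/9.


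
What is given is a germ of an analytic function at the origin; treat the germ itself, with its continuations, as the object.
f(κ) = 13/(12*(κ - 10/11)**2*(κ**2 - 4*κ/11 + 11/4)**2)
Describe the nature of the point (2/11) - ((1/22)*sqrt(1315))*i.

The denominator factor κ**2 - 4*κ/11 + 11/4 vanishes at (2/11) - ((1/22)*sqrt(1315))*i and appears to the power 2; the numerator there equals 13/12, nonzero, and no other factor vanishes.
Hence a pole whose order is the multiplicity, 2.

The point is a pole of order 2.


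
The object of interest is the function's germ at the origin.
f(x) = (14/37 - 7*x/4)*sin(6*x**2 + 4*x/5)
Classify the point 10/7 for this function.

The point is a regular point.

There is no denominator, hence no pole anywhere.
The factor sin(6*x**2 + 4*x/5) is entire.
So the germ continues analytically to 10/7.


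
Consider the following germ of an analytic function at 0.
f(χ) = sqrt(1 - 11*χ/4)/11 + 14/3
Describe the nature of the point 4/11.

The point is an algebraic (square-root) branch point.

The term (1/11)*sqrt(1 - χ/(4/11)) has argument 1 - 4/11/(4/11) = 0 at 4/11: a square-root (algebraic, two-sheeted) branch point; the remaining terms are analytic or single-valued there.


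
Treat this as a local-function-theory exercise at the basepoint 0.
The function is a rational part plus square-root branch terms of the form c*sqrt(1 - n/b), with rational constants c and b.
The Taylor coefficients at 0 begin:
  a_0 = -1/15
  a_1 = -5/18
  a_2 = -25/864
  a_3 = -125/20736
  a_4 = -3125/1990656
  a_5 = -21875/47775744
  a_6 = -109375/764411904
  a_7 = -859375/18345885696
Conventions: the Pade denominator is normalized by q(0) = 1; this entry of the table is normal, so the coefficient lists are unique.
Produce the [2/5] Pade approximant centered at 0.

Taylor coefficients needed (read off): a_0 = -1/15, a_1 = -5/18, a_2 = -25/864, a_3 = -125/20736, a_4 = -3125/1990656, a_5 = -21875/47775744, a_6 = -109375/764411904, a_7 = -859375/18345885696.
Write the denominator as Q(n) = 1 + q1*n + q2*n^2 + q3*n^3 + q4*n^4 + q5*n^5. Requiring Q*f - P = O(n^8) with deg P <= 2 kills the coefficients of n^3..n^7 in Q*f:
  n^3: a_3 + q1*a_2 + q2*a_1 + q3*a_0 = 0, i.e. -125/20736 + (-25/864)*q1 + (-5/18)*q2 + (-1/15)*q3 = 0.
  n^4: a_4 + q1*a_3 + q2*a_2 + q3*a_1 + q4*a_0 = 0, i.e. -3125/1990656 + (-125/20736)*q1 + (-25/864)*q2 + (-5/18)*q3 + (-1/15)*q4 = 0.
  n^5: a_5 + q1*a_4 + q2*a_3 + q3*a_2 + q4*a_1 + q5*a_0 = 0, i.e. -21875/47775744 + (-3125/1990656)*q1 + (-125/20736)*q2 + (-25/864)*q3 + (-5/18)*q4 + (-1/15)*q5 = 0.
  n^6: a_6 + q1*a_5 + q2*a_4 + q3*a_3 + q4*a_2 + q5*a_1 = 0, i.e. -109375/764411904 + (-21875/47775744)*q1 + (-3125/1990656)*q2 + (-125/20736)*q3 + (-25/864)*q4 + (-5/18)*q5 = 0.
  n^7: a_7 + q1*a_6 + q2*a_5 + q3*a_4 + q4*a_3 + q5*a_2 = 0, i.e. -859375/18345885696 + (-109375/764411904)*q1 + (-21875/47775744)*q2 + (-3125/1990656)*q3 + (-125/20736)*q4 + (-25/864)*q5 = 0.
Solving this linear system: q1 = -101105/243516, q2 = 55275/2597504, q3 = 78125/70132608, q4 = 1578125/13465460736, q5 = 453125/35907895296.
The numerator is Q*f truncated at degree 2: P0 = a_0 = -1/15; P1 = a_1 + q1*a_0 = -20301/81172; P2 = a_2 + q1*a_1 + q2*a_0 = 1986535/23377536.

The Pade approximant has numerator coefficients [-1/15, -20301/81172, 1986535/23377536]; denominator coefficients [1, -101105/243516, 55275/2597504, 78125/70132608, 1578125/13465460736, 453125/35907895296].


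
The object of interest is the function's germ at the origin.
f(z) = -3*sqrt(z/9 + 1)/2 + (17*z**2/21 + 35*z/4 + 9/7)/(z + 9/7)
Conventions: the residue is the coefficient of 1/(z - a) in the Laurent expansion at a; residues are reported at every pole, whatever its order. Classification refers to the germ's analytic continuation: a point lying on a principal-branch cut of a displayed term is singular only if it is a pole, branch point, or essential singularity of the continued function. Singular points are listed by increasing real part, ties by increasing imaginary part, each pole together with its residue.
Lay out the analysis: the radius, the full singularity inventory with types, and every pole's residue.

Radius of convergence at 0: 9/7.
At -9: an algebraic (square-root) branch point.
At -9/7: a pole of order 1; residue -11835/1372.

Denominator factor (z + 9/7): pole of order 1 at -9/7, modulus 9/7.
Branch term (-3/2)*sqrt(1 - z/(-9)): its argument vanishes at z = -9, a square-root branch point, modulus 9.
The radius of convergence is the smallest modulus among the singular points: 9/7.
The branch term is analytic at -9/7 and contributes nothing to the residue; only the rational part matters.
At the order-1 pole -9/7 set g(z) = (z - (-9/7))*(rational part) = 17*z**2/21 + 35*z/4 + 9/7.
Simple pole: residue = g(a) at a = -9/7, which is -11835/1372.
List the singular points by increasing real part (a conjugate pair: the negative imaginary part first).


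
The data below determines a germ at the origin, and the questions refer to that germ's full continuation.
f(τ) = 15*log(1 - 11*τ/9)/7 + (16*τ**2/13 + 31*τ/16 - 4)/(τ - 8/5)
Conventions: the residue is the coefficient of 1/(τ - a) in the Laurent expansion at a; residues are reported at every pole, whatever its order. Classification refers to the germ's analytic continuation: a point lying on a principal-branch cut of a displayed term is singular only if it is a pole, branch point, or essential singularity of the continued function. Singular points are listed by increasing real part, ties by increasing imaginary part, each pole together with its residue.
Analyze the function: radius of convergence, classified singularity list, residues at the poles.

Denominator factor (τ - 8/5): pole of order 1 at 8/5, modulus 8/5.
Branch term (15/7)*log(1 - τ/(9/11)): its argument vanishes at τ = 9/11, a logarithmic branch point, modulus 9/11.
The radius of convergence is the smallest modulus among the singular points: 9/11.
The branch term is analytic at 8/5 and contributes nothing to the residue; only the rational part matters.
At the order-1 pole 8/5 set g(τ) = (τ - (8/5))*(rational part) = 16*τ**2/13 + 31*τ/16 - 4.
Simple pole: residue = g(a) at a = 8/5, which is 1463/650.
List the singular points by increasing real part (a conjugate pair: the negative imaginary part first).

Radius of convergence at 0: 9/11.
At 9/11: a logarithmic branch point.
At 8/5: a pole of order 1; residue 1463/650.


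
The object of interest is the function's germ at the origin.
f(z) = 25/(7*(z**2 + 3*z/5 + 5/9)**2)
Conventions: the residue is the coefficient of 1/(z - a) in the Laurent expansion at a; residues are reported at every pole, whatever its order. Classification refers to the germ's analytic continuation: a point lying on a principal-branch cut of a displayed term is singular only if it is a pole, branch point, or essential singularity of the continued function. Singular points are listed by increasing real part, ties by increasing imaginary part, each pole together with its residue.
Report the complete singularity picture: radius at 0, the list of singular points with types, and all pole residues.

Radius of convergence at 0: (1/3)*sqrt(5).
At (-3/10) - ((1/30)*sqrt(419))*i: a pole of order 2; residue ((168750/1228927)*sqrt(419))*i.
At (-3/10) + ((1/30)*sqrt(419))*i: a pole of order 2; residue -((168750/1228927)*sqrt(419))*i.

Denominator factor (z**2 + 3*z/5 + 5/9)^2: discriminant -419/225, complex-conjugate roots (-3/10) + ((1/30)*sqrt(419))*i and (-3/10) - ((1/30)*sqrt(419))*i; poles of order 2, moduli (1/3)*sqrt(5) and (1/3)*sqrt(5).
The radius of convergence is the smallest modulus among the singular points: (1/3)*sqrt(5).
The factor z**2 + 3*z/5 + 5/9 splits as (z - a)(z - a') with a = (-3/10) - ((1/30)*sqrt(419))*i, a' = (-3/10) + ((1/30)*sqrt(419))*i. At the order-2 pole a set g(z) = (z - a)^2*f(z) = [25/7] / (z - a')^2.
Order-2 pole: residue = g'(a); g'((-3/10) - ((1/30)*sqrt(419))*i) = ((168750/1228927)*sqrt(419))*i, so the residue is ((168750/1228927)*sqrt(419))*i.
The factor z**2 + 3*z/5 + 5/9 splits as (z - a)(z - a') with a = (-3/10) + ((1/30)*sqrt(419))*i, a' = (-3/10) - ((1/30)*sqrt(419))*i. At the order-2 pole a set g(z) = (z - a)^2*f(z) = [25/7] / (z - a')^2.
Order-2 pole: residue = g'(a); g'((-3/10) + ((1/30)*sqrt(419))*i) = -((168750/1228927)*sqrt(419))*i, so the residue is -((168750/1228927)*sqrt(419))*i.
List the singular points by increasing real part (a conjugate pair: the negative imaginary part first).


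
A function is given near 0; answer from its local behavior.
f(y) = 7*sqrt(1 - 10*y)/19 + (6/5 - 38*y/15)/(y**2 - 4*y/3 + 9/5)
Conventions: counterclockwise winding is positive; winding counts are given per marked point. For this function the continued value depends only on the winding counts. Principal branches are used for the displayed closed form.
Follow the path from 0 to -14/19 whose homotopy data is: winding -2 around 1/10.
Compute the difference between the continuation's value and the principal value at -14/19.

Continued minus principal equals 0.

The rational part is single-valued and drops out of the difference; each branch term changes only by its own monodromy.
(7/19)*sqrt(1 - y/(1/10)): winding -2 is even, the square root returns to the same sheet, contribution 0.
Summing the contributions at y = -14/19 gives 0.


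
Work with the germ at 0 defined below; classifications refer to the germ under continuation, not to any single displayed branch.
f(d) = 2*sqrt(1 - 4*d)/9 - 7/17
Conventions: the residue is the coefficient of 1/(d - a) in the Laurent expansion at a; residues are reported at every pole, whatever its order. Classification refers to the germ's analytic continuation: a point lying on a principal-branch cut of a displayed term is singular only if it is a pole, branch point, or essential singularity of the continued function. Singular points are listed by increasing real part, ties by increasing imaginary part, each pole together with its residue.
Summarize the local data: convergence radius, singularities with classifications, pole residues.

Radius of convergence at 0: 1/4.
At 1/4: an algebraic (square-root) branch point.

Branch term (2/9)*sqrt(1 - d/(1/4)): its argument vanishes at d = 1/4, a square-root branch point, modulus 1/4.
The radius of convergence is the smallest modulus among the singular points: 1/4.


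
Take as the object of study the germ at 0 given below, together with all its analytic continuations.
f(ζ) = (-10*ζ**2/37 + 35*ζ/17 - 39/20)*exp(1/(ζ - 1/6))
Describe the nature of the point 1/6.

The exponent 1/(ζ - (1/6)) has a pole at 1/6, so exp(1/(ζ - (1/6))) takes every nonzero value near it: an essential singularity (not a pole of any order).

The point is an essential singularity.


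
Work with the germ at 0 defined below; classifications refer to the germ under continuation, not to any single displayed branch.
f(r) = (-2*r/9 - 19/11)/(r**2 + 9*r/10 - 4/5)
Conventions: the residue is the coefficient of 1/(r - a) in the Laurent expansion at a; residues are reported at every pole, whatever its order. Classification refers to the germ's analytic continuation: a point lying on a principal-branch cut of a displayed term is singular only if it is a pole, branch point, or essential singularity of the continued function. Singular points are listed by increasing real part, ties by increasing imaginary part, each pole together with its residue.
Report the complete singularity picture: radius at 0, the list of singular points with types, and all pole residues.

Denominator factor (r**2 + 9*r/10 - 4/5): discriminant 401/100, real irrational roots -9/20 + (1/20)*sqrt(401) and -9/20 - (1/20)*sqrt(401); poles of order 1, moduli -9/20 + (1/20)*sqrt(401) and 9/20 + (1/20)*sqrt(401).
The radius of convergence is the smallest modulus among the singular points: -9/20 + (1/20)*sqrt(401).
The factor r**2 + 9*r/10 - 4/5 splits as (r - a)(r - a') with a = -9/20 - (1/20)*sqrt(401), a' = -9/20 + (1/20)*sqrt(401). At the order-1 pole a set g(r) = (r - a)*f(r) = [-2*r/9 - 19/11] / (r - a').
Simple pole: residue = g(a) at a = -9/20 - (1/20)*sqrt(401), which is -1/9 + (179/4411)*sqrt(401).
The factor r**2 + 9*r/10 - 4/5 splits as (r - a)(r - a') with a = -9/20 + (1/20)*sqrt(401), a' = -9/20 - (1/20)*sqrt(401). At the order-1 pole a set g(r) = (r - a)*f(r) = [-2*r/9 - 19/11] / (r - a').
Simple pole: residue = g(a) at a = -9/20 + (1/20)*sqrt(401), which is -1/9 - (179/4411)*sqrt(401).
List the singular points by increasing real part (a conjugate pair: the negative imaginary part first).

Radius of convergence at 0: -9/20 + (1/20)*sqrt(401).
At -9/20 - (1/20)*sqrt(401): a pole of order 1; residue -1/9 + (179/4411)*sqrt(401).
At -9/20 + (1/20)*sqrt(401): a pole of order 1; residue -1/9 - (179/4411)*sqrt(401).


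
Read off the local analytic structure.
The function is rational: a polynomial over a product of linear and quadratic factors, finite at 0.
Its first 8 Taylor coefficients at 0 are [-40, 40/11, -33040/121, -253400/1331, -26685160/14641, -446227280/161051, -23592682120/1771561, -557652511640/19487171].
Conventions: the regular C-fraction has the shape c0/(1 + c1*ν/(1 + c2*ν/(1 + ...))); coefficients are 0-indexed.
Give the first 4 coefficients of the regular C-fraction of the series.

The regular C-fraction coefficients are [-40, 1/11, 75, -1897/25].

Taylor coefficients (read off): a_0 = -40, a_1 = 40/11, a_2 = -33040/121, a_3 = -253400/1331.
c0 = a_0 = -40. Peel one level at a time: if S = 1 + c*ν/S' with S'(0) = 1, then c is the ν-coefficient of S and S' = c*ν/(S - 1).
S_1 = c0/f = 1 + (1/11)*ν + (-75/11)*ν^2 + ...; c1 = 1/11.
S_2 = c1*ν/(S_1 - 1) = 1 + (75)*ν + (5691)*ν^2 + ...; c2 = 75.
S_3 = c2*ν/(S_2 - 1) = 1 + (-1897/25)*ν + ...; c3 = -1897/25.


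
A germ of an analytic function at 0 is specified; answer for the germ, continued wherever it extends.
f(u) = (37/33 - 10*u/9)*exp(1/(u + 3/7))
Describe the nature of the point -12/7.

There is no denominator, hence no pole anywhere.
The essential point of exp(1/(u - (-3/7))) is -3/7, not -12/7.
So the germ continues analytically to -12/7.

The point is a regular point.


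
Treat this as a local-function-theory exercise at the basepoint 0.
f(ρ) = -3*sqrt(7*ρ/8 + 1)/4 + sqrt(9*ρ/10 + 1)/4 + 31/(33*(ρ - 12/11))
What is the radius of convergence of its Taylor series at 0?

The radius of convergence is 12/11.

Denominator factor (ρ - 12/11): pole of order 1 at 12/11, modulus 12/11.
Branch term (1/4)*sqrt(1 - ρ/(-10/9)): its argument vanishes at ρ = -10/9, a square-root branch point, modulus 10/9.
Branch term (-3/4)*sqrt(1 - ρ/(-8/7)): its argument vanishes at ρ = -8/7, a square-root branch point, modulus 8/7.
The radius of convergence is the smallest modulus among the singular points: 12/11.


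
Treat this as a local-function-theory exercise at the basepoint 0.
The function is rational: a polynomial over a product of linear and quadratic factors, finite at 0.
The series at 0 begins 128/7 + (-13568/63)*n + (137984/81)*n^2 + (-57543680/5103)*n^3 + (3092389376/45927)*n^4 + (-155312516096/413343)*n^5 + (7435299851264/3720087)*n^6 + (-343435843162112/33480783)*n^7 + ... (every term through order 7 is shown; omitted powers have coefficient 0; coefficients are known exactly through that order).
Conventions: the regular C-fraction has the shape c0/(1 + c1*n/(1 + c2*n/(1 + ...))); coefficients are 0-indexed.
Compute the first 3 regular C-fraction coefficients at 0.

The regular C-fraction coefficients are [128/7, 106/9, -205/53].

Taylor coefficients (read off): a_0 = 128/7, a_1 = -13568/63, a_2 = 137984/81.
c0 = a_0 = 128/7. Peel one level at a time: if S = 1 + c*n/S' with S'(0) = 1, then c is the n-coefficient of S and S' = c*n/(S - 1).
S_1 = c0/f = 1 + (106/9)*n + (410/9)*n^2 + ...; c1 = 106/9.
S_2 = c1*n/(S_1 - 1) = 1 + (-205/53)*n + ...; c2 = -205/53.


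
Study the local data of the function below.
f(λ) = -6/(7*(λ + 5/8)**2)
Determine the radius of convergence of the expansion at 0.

The radius of convergence is 5/8.

Denominator factor (λ + 5/8)^2: pole of order 2 at -5/8, modulus 5/8.
The radius of convergence is the smallest modulus among the singular points: 5/8.


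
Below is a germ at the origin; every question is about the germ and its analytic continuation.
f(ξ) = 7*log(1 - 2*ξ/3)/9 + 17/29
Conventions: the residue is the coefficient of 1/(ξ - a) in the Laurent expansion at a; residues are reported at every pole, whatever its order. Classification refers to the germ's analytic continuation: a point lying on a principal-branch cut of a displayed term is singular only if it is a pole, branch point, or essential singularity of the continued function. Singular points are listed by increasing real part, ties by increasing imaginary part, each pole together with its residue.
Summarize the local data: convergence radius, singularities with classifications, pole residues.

Radius of convergence at 0: 3/2.
At 3/2: a logarithmic branch point.

Branch term (7/9)*log(1 - ξ/(3/2)): its argument vanishes at ξ = 3/2, a logarithmic branch point, modulus 3/2.
The radius of convergence is the smallest modulus among the singular points: 3/2.


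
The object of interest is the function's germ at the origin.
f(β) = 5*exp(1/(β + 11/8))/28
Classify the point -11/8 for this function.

The point is an essential singularity.

The exponent 1/(β - (-11/8)) has a pole at -11/8, so exp(1/(β - (-11/8))) takes every nonzero value near it: an essential singularity (not a pole of any order).


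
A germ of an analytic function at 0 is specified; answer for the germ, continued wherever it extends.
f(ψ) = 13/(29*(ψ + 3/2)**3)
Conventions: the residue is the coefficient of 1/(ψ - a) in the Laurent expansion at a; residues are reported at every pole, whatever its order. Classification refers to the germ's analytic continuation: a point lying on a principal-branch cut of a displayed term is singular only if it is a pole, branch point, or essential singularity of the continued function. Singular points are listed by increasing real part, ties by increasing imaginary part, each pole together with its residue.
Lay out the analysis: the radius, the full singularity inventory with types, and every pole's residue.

Radius of convergence at 0: 3/2.
At -3/2: a pole of order 3; residue 0.

Denominator factor (ψ + 3/2)^3: pole of order 3 at -3/2, modulus 3/2.
The radius of convergence is the smallest modulus among the singular points: 3/2.
At the order-3 pole -3/2 set g(ψ) = (ψ - (-3/2))^3*f(ψ) = 13/29.
Order-3 pole: residue = g''(a)/2; g''(-3/2) = 0, so the residue is 0.


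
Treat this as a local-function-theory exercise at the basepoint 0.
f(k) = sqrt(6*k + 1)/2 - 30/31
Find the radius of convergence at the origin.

The radius of convergence is 1/6.

Branch term (1/2)*sqrt(1 - k/(-1/6)): its argument vanishes at k = -1/6, a square-root branch point, modulus 1/6.
The radius of convergence is the smallest modulus among the singular points: 1/6.


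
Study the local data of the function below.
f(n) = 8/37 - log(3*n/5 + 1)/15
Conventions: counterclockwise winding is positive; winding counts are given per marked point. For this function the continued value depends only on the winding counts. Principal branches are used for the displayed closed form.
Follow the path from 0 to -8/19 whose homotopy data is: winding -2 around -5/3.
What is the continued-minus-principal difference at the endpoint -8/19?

Continued minus principal equals (4/15)*pi*i.

The rational part is single-valued and drops out of the difference; each branch term changes only by its own monodromy.
(-1/15)*log(1 - n/(-5/3)): each positive loop around -5/3 adds 2*pi*i to the log, so winding -2 contributes (-1/15)*(-2)*2*pi*i = (4/15)*pi*i.
Summing the contributions at n = -8/19 gives (4/15)*pi*i.


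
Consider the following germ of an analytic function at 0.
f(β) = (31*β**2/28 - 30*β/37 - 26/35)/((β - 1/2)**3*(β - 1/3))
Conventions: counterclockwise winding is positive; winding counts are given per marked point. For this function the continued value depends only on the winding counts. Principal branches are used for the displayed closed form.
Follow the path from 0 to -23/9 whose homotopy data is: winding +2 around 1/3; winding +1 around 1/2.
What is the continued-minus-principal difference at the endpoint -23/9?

Continued minus principal equals 0.

The function is rational, hence single-valued: continuing it around any pole returns the same value, so the difference is 0.


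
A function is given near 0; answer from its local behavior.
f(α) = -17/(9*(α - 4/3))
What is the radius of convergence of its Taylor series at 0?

The radius of convergence is 4/3.

Denominator factor (α - 4/3): pole of order 1 at 4/3, modulus 4/3.
The radius of convergence is the smallest modulus among the singular points: 4/3.


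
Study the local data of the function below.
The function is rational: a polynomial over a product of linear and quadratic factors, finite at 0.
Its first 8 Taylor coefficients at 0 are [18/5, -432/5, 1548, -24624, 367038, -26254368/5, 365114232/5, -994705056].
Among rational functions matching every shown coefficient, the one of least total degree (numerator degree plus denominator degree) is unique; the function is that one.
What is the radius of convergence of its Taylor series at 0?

No rational of total degree below 4 reproduces all 8 coefficients; solving the [0/4] Pade equations on them gives f(n) = 18/(5*(n**2 + 12*n + 1)**2), whose expansion matches every shown term.
Denominator factor (n**2 + 12*n + 1)^2: discriminant 140, real irrational roots -6 + sqrt(35) and -6 - sqrt(35); poles of order 2, moduli 6 - sqrt(35) and 6 + sqrt(35).
The radius of convergence is the smallest modulus among the singular points: 6 - sqrt(35).

The radius of convergence is 6 - sqrt(35).


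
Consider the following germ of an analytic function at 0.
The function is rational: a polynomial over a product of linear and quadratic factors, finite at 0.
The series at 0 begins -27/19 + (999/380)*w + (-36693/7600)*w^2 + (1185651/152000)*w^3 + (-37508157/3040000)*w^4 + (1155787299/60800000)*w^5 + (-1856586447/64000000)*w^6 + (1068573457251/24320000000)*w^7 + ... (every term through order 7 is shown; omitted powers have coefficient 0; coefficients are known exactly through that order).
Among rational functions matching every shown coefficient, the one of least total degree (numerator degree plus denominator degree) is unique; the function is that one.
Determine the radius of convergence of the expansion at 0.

No rational of total degree below 3 reproduces all 8 coefficients; solving the [0/3] Pade equations on them gives f(w) = 36/(19*(w + 2/3)*(w**2 - 7*w/10 - 2)), whose expansion matches every shown term.
Denominator factor (w**2 - 7*w/10 - 2): discriminant 849/100, real irrational roots 7/20 + (1/20)*sqrt(849) and 7/20 - (1/20)*sqrt(849); poles of order 1, moduli 7/20 + (1/20)*sqrt(849) and -7/20 + (1/20)*sqrt(849).
Denominator factor (w + 2/3): pole of order 1 at -2/3, modulus 2/3.
The radius of convergence is the smallest modulus among the singular points: 2/3.

The radius of convergence is 2/3.


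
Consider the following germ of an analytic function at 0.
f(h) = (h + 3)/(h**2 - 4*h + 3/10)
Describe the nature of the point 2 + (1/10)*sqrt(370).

The point is a pole of order 1.

The denominator factor h**2 - 4*h + 3/10 vanishes at 2 + (1/10)*sqrt(370) and appears to the power 1; the numerator there equals 5 + (1/10)*sqrt(370), nonzero, and no other factor vanishes.
Hence a pole whose order is the multiplicity, 1.


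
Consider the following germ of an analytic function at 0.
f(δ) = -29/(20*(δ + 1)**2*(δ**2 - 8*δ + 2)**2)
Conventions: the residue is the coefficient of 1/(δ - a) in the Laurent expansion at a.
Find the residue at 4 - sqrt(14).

The residue is 29/2662 + (59827/20870080)*sqrt(14).

The factor δ**2 - 8*δ + 2 splits as (δ - a)(δ - a') with a = 4 - sqrt(14), a' = 4 + sqrt(14). At the order-2 pole a set g(δ) = (δ - a)^2*f(δ) = [-29/(20*(δ + 1)**2)] / (δ - a')^2.
Order-2 pole: residue = g'(a); g'(4 - sqrt(14)) = 29/2662 + (59827/20870080)*sqrt(14), so the residue is 29/2662 + (59827/20870080)*sqrt(14).


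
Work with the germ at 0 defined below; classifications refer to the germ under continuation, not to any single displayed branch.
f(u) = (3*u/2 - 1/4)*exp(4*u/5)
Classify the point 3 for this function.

There is no denominator, hence no pole anywhere.
The factor exp(4*u/5) is entire.
So the germ continues analytically to 3.

The point is a regular point.


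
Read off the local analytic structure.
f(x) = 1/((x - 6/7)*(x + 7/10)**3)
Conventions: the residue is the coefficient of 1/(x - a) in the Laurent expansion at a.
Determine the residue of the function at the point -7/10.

The residue is -343000/1295029.

At the order-3 pole -7/10 set g(x) = (x - (-7/10))^3*f(x) = 1/(x - 6/7).
Order-3 pole: residue = g''(a)/2; g''(-7/10) = -686000/1295029, so the residue is -343000/1295029.


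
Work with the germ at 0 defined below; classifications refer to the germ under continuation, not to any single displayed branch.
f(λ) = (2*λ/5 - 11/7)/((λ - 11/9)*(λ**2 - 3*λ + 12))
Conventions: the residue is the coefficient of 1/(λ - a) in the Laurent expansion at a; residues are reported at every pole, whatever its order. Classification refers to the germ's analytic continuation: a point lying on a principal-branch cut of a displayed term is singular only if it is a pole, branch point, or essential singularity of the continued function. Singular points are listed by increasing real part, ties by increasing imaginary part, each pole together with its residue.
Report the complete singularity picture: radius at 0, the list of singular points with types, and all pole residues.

Radius of convergence at 0: 11/9.
At 11/9: a pole of order 1; residue -3069/27860.
At (3/2) - ((1/2)*sqrt(39))*i: a pole of order 1; residue (3069/55720) + ((6861/724360)*sqrt(39))*i.
At (3/2) + ((1/2)*sqrt(39))*i: a pole of order 1; residue (3069/55720) - ((6861/724360)*sqrt(39))*i.


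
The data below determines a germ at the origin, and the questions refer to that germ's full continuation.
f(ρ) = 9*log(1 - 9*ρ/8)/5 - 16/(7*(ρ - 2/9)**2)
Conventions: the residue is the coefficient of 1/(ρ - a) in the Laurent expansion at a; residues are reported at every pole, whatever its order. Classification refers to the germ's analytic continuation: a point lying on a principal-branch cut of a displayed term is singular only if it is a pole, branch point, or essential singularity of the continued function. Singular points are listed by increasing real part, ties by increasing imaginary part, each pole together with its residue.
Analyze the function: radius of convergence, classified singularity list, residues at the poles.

Denominator factor (ρ - 2/9)^2: pole of order 2 at 2/9, modulus 2/9.
Branch term (9/5)*log(1 - ρ/(8/9)): its argument vanishes at ρ = 8/9, a logarithmic branch point, modulus 8/9.
The radius of convergence is the smallest modulus among the singular points: 2/9.
The branch term is analytic at 2/9 and contributes nothing to the residue; only the rational part matters.
At the order-2 pole 2/9 set g(ρ) = (ρ - (2/9))^2*(rational part) = -16/7.
Order-2 pole: residue = g'(a); g'(2/9) = 0, so the residue is 0.
List the singular points by increasing real part (a conjugate pair: the negative imaginary part first).

Radius of convergence at 0: 2/9.
At 2/9: a pole of order 2; residue 0.
At 8/9: a logarithmic branch point.


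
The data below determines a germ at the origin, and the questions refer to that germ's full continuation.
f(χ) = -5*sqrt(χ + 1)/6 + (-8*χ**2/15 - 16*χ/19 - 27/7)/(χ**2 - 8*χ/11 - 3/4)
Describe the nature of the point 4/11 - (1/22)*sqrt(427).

The denominator factor χ**2 - 8*χ/11 - 3/4 vanishes at 4/11 - (1/22)*sqrt(427) and appears to the power 1; the numerator there equals -1135621/241395 + (1928/34485)*sqrt(427), nonzero, and no other factor vanishes.
The branch terms are analytic at this point.
Hence a pole whose order is the multiplicity, 1.

The point is a pole of order 1.


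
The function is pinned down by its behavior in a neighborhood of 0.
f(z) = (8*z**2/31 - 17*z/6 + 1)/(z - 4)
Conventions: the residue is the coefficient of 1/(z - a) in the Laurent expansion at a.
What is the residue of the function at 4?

At the order-1 pole 4 set g(z) = (z - (4))*f(z) = 8*z**2/31 - 17*z/6 + 1.
Simple pole: residue = g(a) at a = 4, which is -577/93.

The residue is -577/93.


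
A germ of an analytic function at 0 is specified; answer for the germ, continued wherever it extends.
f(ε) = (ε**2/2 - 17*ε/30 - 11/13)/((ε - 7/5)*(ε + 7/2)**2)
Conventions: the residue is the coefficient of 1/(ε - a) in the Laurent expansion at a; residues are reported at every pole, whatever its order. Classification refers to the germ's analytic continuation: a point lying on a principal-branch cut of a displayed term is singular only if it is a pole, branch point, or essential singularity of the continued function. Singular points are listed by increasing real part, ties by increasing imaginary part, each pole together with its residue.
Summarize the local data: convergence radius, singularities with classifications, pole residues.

Radius of convergence at 0: 7/5.
At -7/2: a pole of order 2; residue 98783/187278.
At 7/5: a pole of order 1; residue -2572/93639.

Denominator factor (ε + 7/2)^2: pole of order 2 at -7/2, modulus 7/2.
Denominator factor (ε - 7/5): pole of order 1 at 7/5, modulus 7/5.
The radius of convergence is the smallest modulus among the singular points: 7/5.
At the order-2 pole -7/2 set g(ε) = (ε - (-7/2))^2*f(ε) = (ε**2/2 - 17*ε/30 - 11/13)/(ε - 7/5).
Order-2 pole: residue = g'(a); g'(-7/2) = 98783/187278, so the residue is 98783/187278.
At the order-1 pole 7/5 set g(ε) = (ε - (7/5))*f(ε) = (ε**2/2 - 17*ε/30 - 11/13)/(ε + 7/2)**2.
Simple pole: residue = g(a) at a = 7/5, which is -2572/93639.
List the singular points by increasing real part (a conjugate pair: the negative imaginary part first).


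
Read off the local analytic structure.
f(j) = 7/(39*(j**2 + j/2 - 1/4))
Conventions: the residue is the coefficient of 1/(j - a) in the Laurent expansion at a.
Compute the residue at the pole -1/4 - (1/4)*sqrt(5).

The residue is -(14/195)*sqrt(5).

The factor j**2 + j/2 - 1/4 splits as (j - a)(j - a') with a = -1/4 - (1/4)*sqrt(5), a' = -1/4 + (1/4)*sqrt(5). At the order-1 pole a set g(j) = (j - a)*f(j) = [7/39] / (j - a').
Simple pole: residue = g(a) at a = -1/4 - (1/4)*sqrt(5), which is -(14/195)*sqrt(5).


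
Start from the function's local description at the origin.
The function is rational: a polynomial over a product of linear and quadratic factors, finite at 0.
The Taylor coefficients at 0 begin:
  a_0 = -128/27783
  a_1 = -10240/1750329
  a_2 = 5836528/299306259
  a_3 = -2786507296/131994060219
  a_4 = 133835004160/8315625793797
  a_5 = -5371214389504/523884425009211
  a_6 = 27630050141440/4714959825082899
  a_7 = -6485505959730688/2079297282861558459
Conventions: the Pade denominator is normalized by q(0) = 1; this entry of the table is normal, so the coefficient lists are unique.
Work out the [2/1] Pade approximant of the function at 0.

The Pade approximant has numerator coefficients [-128/27783, -48488192/4473905751, 7834536176/595029464883]; denominator coefficients [1, 4706938/4347819].

Taylor coefficients needed (read off): a_0 = -128/27783, a_1 = -10240/1750329, a_2 = 5836528/299306259, a_3 = -2786507296/131994060219.
Write the denominator as Q(χ) = 1 + q1*χ. Requiring Q*f - P = O(χ^4) with deg P <= 2 kills the coefficients of χ^3..χ^3 in Q*f:
  χ^3: a_3 + q1*a_2 = 0, i.e. -2786507296/131994060219 + (5836528/299306259)*q1 = 0.
Solving this linear system: q1 = 4706938/4347819.
The numerator is Q*f truncated at degree 2: P0 = a_0 = -128/27783; P1 = a_1 + q1*a_0 = -48488192/4473905751; P2 = a_2 + q1*a_1 = 7834536176/595029464883.


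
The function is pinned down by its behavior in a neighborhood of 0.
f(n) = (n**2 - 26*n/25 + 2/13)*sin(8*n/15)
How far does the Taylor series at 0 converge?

The radius of convergence is infinite.

The factor sin(8*n/15) is entire and contributes no finite singular point.
The polynomial part has no poles.
No finite singular points: the Taylor series at 0 converges everywhere.


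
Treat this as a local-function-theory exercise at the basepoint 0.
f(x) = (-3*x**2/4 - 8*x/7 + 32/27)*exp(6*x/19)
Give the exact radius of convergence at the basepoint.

The factor exp(6*x/19) is entire and contributes no finite singular point.
The polynomial part has no poles.
No finite singular points: the Taylor series at 0 converges everywhere.

The radius of convergence is infinite.


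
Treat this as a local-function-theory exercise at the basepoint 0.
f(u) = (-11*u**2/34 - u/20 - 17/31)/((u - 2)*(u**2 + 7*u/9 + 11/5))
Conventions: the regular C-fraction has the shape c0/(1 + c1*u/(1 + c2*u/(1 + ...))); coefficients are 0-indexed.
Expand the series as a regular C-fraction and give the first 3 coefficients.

The regular C-fraction coefficients are [85/682, -7999/33660, -3324831/2719660].

Taylor coefficients (expand at 0): a_0 = 85/682, a_1 = 7999/270072, a_2 = 39314227/909062352.
c0 = a_0 = 85/682. Peel one level at a time: if S = 1 + c*u/S' with S'(0) = 1, then c is the u-coefficient of S and S' = c*u/(S - 1).
S_1 = c0/f = 1 + (-7999/33660)*u + (-1108277/3814800)*u^2 + ...; c1 = -7999/33660.
S_2 = c1*u/(S_1 - 1) = 1 + (-3324831/2719660)*u + ...; c2 = -3324831/2719660.


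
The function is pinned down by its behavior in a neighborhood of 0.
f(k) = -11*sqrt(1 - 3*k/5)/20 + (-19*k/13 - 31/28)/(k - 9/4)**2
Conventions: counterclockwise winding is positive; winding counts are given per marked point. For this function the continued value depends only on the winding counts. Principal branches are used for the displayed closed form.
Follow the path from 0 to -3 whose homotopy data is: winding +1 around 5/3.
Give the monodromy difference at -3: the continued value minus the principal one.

Continued minus principal equals (11/50)*sqrt(70).

The rational part is single-valued and drops out of the difference; each branch term changes only by its own monodromy.
(-11/20)*sqrt(1 - k/(5/3)): winding +1 is odd, the square root flips sign, contributing -2*(-11/20)*sqrt(1 - (-3)/(5/3)) = -2*(-11/20)*sqrt(14/5) = (11/50)*sqrt(70).
Summing the contributions at k = -3 gives (11/50)*sqrt(70).
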